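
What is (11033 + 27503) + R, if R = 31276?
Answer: 69812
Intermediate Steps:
(11033 + 27503) + R = (11033 + 27503) + 31276 = 38536 + 31276 = 69812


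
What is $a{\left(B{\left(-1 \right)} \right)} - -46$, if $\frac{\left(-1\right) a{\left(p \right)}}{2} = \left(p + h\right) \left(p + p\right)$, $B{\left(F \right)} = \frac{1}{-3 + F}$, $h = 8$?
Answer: $\frac{215}{4} \approx 53.75$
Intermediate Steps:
$a{\left(p \right)} = - 4 p \left(8 + p\right)$ ($a{\left(p \right)} = - 2 \left(p + 8\right) \left(p + p\right) = - 2 \left(8 + p\right) 2 p = - 2 \cdot 2 p \left(8 + p\right) = - 4 p \left(8 + p\right)$)
$a{\left(B{\left(-1 \right)} \right)} - -46 = - \frac{4 \left(8 + \frac{1}{-3 - 1}\right)}{-3 - 1} - -46 = - \frac{4 \left(8 + \frac{1}{-4}\right)}{-4} + 46 = \left(-4\right) \left(- \frac{1}{4}\right) \left(8 - \frac{1}{4}\right) + 46 = \left(-4\right) \left(- \frac{1}{4}\right) \frac{31}{4} + 46 = \frac{31}{4} + 46 = \frac{215}{4}$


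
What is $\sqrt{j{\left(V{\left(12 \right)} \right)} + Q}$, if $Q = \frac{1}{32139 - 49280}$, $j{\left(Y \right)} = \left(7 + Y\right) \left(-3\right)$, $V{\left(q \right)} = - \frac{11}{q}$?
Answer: $\frac{3 i \sqrt{2383164653}}{34282} \approx 4.272 i$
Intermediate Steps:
$j{\left(Y \right)} = -21 - 3 Y$
$Q = - \frac{1}{17141}$ ($Q = \frac{1}{-17141} = - \frac{1}{17141} \approx -5.834 \cdot 10^{-5}$)
$\sqrt{j{\left(V{\left(12 \right)} \right)} + Q} = \sqrt{\left(-21 - 3 \left(- \frac{11}{12}\right)\right) - \frac{1}{17141}} = \sqrt{\left(-21 - 3 \left(\left(-11\right) \frac{1}{12}\right)\right) - \frac{1}{17141}} = \sqrt{\left(-21 - - \frac{11}{4}\right) - \frac{1}{17141}} = \sqrt{\left(-21 + \frac{11}{4}\right) - \frac{1}{17141}} = \sqrt{- \frac{73}{4} - \frac{1}{17141}} = \sqrt{- \frac{1251297}{68564}} = \frac{3 i \sqrt{2383164653}}{34282}$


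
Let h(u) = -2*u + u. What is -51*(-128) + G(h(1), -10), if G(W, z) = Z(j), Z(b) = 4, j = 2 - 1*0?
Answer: 6532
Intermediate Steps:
j = 2 (j = 2 + 0 = 2)
h(u) = -u
G(W, z) = 4
-51*(-128) + G(h(1), -10) = -51*(-128) + 4 = 6528 + 4 = 6532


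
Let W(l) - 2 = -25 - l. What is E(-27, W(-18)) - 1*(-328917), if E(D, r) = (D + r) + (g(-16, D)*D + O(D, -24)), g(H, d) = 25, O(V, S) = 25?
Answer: 328235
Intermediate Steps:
W(l) = -23 - l (W(l) = 2 + (-25 - l) = -23 - l)
E(D, r) = 25 + r + 26*D (E(D, r) = (D + r) + (25*D + 25) = (D + r) + (25 + 25*D) = 25 + r + 26*D)
E(-27, W(-18)) - 1*(-328917) = (25 + (-23 - 1*(-18)) + 26*(-27)) - 1*(-328917) = (25 + (-23 + 18) - 702) + 328917 = (25 - 5 - 702) + 328917 = -682 + 328917 = 328235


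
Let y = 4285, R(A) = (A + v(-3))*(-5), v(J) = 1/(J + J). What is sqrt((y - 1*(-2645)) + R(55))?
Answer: 7*sqrt(4890)/6 ≈ 81.583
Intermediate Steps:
v(J) = 1/(2*J)
R(A) = 5/6 - 5*A (R(A) = (A + (1/2)/(-3))*(-5) = (A + (1/2)*(-1/3))*(-5) = (A - 1/6)*(-5) = (-1/6 + A)*(-5) = 5/6 - 5*A)
sqrt((y - 1*(-2645)) + R(55)) = sqrt((4285 - 1*(-2645)) + (5/6 - 5*55)) = sqrt((4285 + 2645) + (5/6 - 275)) = sqrt(6930 - 1645/6) = sqrt(39935/6) = 7*sqrt(4890)/6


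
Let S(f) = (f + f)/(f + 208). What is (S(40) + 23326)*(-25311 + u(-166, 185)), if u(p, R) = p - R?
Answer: -18556602792/31 ≈ -5.9860e+8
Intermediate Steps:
S(f) = 2*f/(208 + f) (S(f) = (2*f)/(208 + f) = 2*f/(208 + f))
(S(40) + 23326)*(-25311 + u(-166, 185)) = (2*40/(208 + 40) + 23326)*(-25311 + (-166 - 1*185)) = (2*40/248 + 23326)*(-25311 + (-166 - 185)) = (2*40*(1/248) + 23326)*(-25311 - 351) = (10/31 + 23326)*(-25662) = (723116/31)*(-25662) = -18556602792/31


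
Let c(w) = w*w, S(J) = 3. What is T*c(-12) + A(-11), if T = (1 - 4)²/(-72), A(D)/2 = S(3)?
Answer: -12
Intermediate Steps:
c(w) = w²
A(D) = 6 (A(D) = 2*3 = 6)
T = -⅛ (T = (-3)²*(-1/72) = 9*(-1/72) = -⅛ ≈ -0.12500)
T*c(-12) + A(-11) = -⅛*(-12)² + 6 = -⅛*144 + 6 = -18 + 6 = -12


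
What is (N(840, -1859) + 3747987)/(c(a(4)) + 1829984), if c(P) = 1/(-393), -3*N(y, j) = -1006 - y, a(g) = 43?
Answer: 1473200717/719183711 ≈ 2.0484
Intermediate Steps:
N(y, j) = 1006/3 + y/3 (N(y, j) = -(-1006 - y)/3 = 1006/3 + y/3)
c(P) = -1/393
(N(840, -1859) + 3747987)/(c(a(4)) + 1829984) = ((1006/3 + (1/3)*840) + 3747987)/(-1/393 + 1829984) = ((1006/3 + 280) + 3747987)/(719183711/393) = (1846/3 + 3747987)*(393/719183711) = (11245807/3)*(393/719183711) = 1473200717/719183711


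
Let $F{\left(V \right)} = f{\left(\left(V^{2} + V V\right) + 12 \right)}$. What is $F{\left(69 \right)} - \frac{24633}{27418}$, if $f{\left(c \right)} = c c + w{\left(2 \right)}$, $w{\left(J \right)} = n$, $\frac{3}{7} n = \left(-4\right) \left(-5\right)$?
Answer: $\frac{7476658434245}{82254} \approx 9.0897 \cdot 10^{7}$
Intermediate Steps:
$n = \frac{140}{3}$ ($n = \frac{7 \left(\left(-4\right) \left(-5\right)\right)}{3} = \frac{7}{3} \cdot 20 = \frac{140}{3} \approx 46.667$)
$w{\left(J \right)} = \frac{140}{3}$
$f{\left(c \right)} = \frac{140}{3} + c^{2}$ ($f{\left(c \right)} = c c + \frac{140}{3} = c^{2} + \frac{140}{3} = \frac{140}{3} + c^{2}$)
$F{\left(V \right)} = \frac{140}{3} + \left(12 + 2 V^{2}\right)^{2}$ ($F{\left(V \right)} = \frac{140}{3} + \left(\left(V^{2} + V V\right) + 12\right)^{2} = \frac{140}{3} + \left(\left(V^{2} + V^{2}\right) + 12\right)^{2} = \frac{140}{3} + \left(2 V^{2} + 12\right)^{2} = \frac{140}{3} + \left(12 + 2 V^{2}\right)^{2}$)
$F{\left(69 \right)} - \frac{24633}{27418} = \left(\frac{140}{3} + 4 \left(6 + 69^{2}\right)^{2}\right) - \frac{24633}{27418} = \left(\frac{140}{3} + 4 \left(6 + 4761\right)^{2}\right) - 24633 \cdot \frac{1}{27418} = \left(\frac{140}{3} + 4 \cdot 4767^{2}\right) - \frac{24633}{27418} = \left(\frac{140}{3} + 4 \cdot 22724289\right) - \frac{24633}{27418} = \left(\frac{140}{3} + 90897156\right) - \frac{24633}{27418} = \frac{272691608}{3} - \frac{24633}{27418} = \frac{7476658434245}{82254}$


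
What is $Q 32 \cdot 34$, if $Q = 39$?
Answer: $42432$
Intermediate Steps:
$Q 32 \cdot 34 = 39 \cdot 32 \cdot 34 = 1248 \cdot 34 = 42432$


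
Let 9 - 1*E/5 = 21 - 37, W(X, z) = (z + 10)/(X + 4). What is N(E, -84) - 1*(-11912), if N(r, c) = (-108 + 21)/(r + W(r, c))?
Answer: 191188289/16051 ≈ 11911.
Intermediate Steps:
W(X, z) = (10 + z)/(4 + X)
E = 125 (E = 45 - 5*(21 - 37) = 45 - 5*(-16) = 45 + 80 = 125)
N(r, c) = -87/(r + (10 + c)/(4 + r)) (N(r, c) = (-108 + 21)/(r + (10 + c)/(4 + r)) = -87/(r + (10 + c)/(4 + r)))
N(E, -84) - 1*(-11912) = 87*(-4 - 1*125)/(10 - 84 + 125*(4 + 125)) - 1*(-11912) = 87*(-4 - 125)/(10 - 84 + 125*129) + 11912 = 87*(-129)/(10 - 84 + 16125) + 11912 = 87*(-129)/16051 + 11912 = 87*(1/16051)*(-129) + 11912 = -11223/16051 + 11912 = 191188289/16051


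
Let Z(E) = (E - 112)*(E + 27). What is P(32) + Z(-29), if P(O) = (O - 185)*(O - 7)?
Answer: -3543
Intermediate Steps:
Z(E) = (-112 + E)*(27 + E)
P(O) = (-185 + O)*(-7 + O)
P(32) + Z(-29) = (1295 + 32**2 - 192*32) + (-3024 + (-29)**2 - 85*(-29)) = (1295 + 1024 - 6144) + (-3024 + 841 + 2465) = -3825 + 282 = -3543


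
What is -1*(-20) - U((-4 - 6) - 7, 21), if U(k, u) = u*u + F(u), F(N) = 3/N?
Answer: -2948/7 ≈ -421.14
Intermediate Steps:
U(k, u) = u² + 3/u (U(k, u) = u*u + 3/u = u² + 3/u)
-1*(-20) - U((-4 - 6) - 7, 21) = -1*(-20) - (3 + 21³)/21 = 20 - (3 + 9261)/21 = 20 - 9264/21 = 20 - 1*3088/7 = 20 - 3088/7 = -2948/7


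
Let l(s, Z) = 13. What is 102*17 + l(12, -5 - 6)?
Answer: 1747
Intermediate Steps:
102*17 + l(12, -5 - 6) = 102*17 + 13 = 1734 + 13 = 1747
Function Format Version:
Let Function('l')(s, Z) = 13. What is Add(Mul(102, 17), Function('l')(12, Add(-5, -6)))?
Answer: 1747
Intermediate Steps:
Add(Mul(102, 17), Function('l')(12, Add(-5, -6))) = Add(Mul(102, 17), 13) = Add(1734, 13) = 1747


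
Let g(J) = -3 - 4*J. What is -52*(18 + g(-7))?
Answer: -2236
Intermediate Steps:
-52*(18 + g(-7)) = -52*(18 + (-3 - 4*(-7))) = -52*(18 + (-3 + 28)) = -52*(18 + 25) = -52*43 = -2236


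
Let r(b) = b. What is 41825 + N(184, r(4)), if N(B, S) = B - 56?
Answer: 41953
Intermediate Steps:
N(B, S) = -56 + B
41825 + N(184, r(4)) = 41825 + (-56 + 184) = 41825 + 128 = 41953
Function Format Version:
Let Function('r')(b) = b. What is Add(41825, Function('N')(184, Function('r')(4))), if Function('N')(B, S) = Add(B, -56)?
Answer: 41953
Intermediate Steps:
Function('N')(B, S) = Add(-56, B)
Add(41825, Function('N')(184, Function('r')(4))) = Add(41825, Add(-56, 184)) = Add(41825, 128) = 41953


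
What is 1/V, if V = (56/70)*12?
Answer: 5/48 ≈ 0.10417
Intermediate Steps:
V = 48/5 (V = (56*(1/70))*12 = (⅘)*12 = 48/5 ≈ 9.6000)
1/V = 1/(48/5) = 5/48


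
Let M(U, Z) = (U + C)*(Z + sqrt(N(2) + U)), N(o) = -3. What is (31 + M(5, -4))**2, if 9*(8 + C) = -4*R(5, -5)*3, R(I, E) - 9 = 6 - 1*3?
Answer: 12171 - 4066*sqrt(2) ≈ 6420.8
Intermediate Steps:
R(I, E) = 12 (R(I, E) = 9 + (6 - 1*3) = 9 + (6 - 3) = 9 + 3 = 12)
C = -24 (C = -8 + (-4*12*3)/9 = -8 + (-48*3)/9 = -8 + (1/9)*(-144) = -8 - 16 = -24)
M(U, Z) = (-24 + U)*(Z + sqrt(-3 + U)) (M(U, Z) = (U - 24)*(Z + sqrt(-3 + U)) = (-24 + U)*(Z + sqrt(-3 + U)))
(31 + M(5, -4))**2 = (31 + (-24*(-4) - 24*sqrt(-3 + 5) + 5*(-4) + 5*sqrt(-3 + 5)))**2 = (31 + (96 - 24*sqrt(2) - 20 + 5*sqrt(2)))**2 = (31 + (76 - 19*sqrt(2)))**2 = (107 - 19*sqrt(2))**2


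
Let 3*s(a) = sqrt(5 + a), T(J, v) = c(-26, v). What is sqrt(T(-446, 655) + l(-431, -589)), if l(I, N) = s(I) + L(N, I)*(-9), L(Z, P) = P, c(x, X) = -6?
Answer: sqrt(34857 + 3*I*sqrt(426))/3 ≈ 62.233 + 0.055275*I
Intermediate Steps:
T(J, v) = -6
s(a) = sqrt(5 + a)/3
l(I, N) = -9*I + sqrt(5 + I)/3 (l(I, N) = sqrt(5 + I)/3 + I*(-9) = sqrt(5 + I)/3 - 9*I = -9*I + sqrt(5 + I)/3)
sqrt(T(-446, 655) + l(-431, -589)) = sqrt(-6 + (-9*(-431) + sqrt(5 - 431)/3)) = sqrt(-6 + (3879 + sqrt(-426)/3)) = sqrt(-6 + (3879 + (I*sqrt(426))/3)) = sqrt(-6 + (3879 + I*sqrt(426)/3)) = sqrt(3873 + I*sqrt(426)/3)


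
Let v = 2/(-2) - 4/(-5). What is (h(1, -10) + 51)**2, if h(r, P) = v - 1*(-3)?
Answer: 72361/25 ≈ 2894.4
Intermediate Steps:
v = -1/5 (v = 2*(-1/2) - 4*(-1/5) = -1 + 4/5 = -1/5 ≈ -0.20000)
h(r, P) = 14/5 (h(r, P) = -1/5 - 1*(-3) = -1/5 + 3 = 14/5)
(h(1, -10) + 51)**2 = (14/5 + 51)**2 = (269/5)**2 = 72361/25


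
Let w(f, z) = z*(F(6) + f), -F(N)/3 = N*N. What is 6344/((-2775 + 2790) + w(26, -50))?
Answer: 6344/4115 ≈ 1.5417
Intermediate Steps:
F(N) = -3*N**2 (F(N) = -3*N*N = -3*N**2)
w(f, z) = z*(-108 + f) (w(f, z) = z*(-3*6**2 + f) = z*(-3*36 + f) = z*(-108 + f))
6344/((-2775 + 2790) + w(26, -50)) = 6344/((-2775 + 2790) - 50*(-108 + 26)) = 6344/(15 - 50*(-82)) = 6344/(15 + 4100) = 6344/4115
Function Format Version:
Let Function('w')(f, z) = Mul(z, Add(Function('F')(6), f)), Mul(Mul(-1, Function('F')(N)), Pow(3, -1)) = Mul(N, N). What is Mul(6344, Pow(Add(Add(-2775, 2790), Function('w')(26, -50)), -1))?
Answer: Rational(6344, 4115) ≈ 1.5417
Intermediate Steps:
Function('F')(N) = Mul(-3, Pow(N, 2)) (Function('F')(N) = Mul(-3, Mul(N, N)) = Mul(-3, Pow(N, 2)))
Function('w')(f, z) = Mul(z, Add(-108, f)) (Function('w')(f, z) = Mul(z, Add(Mul(-3, Pow(6, 2)), f)) = Mul(z, Add(Mul(-3, 36), f)) = Mul(z, Add(-108, f)))
Mul(6344, Pow(Add(Add(-2775, 2790), Function('w')(26, -50)), -1)) = Mul(6344, Pow(Add(Add(-2775, 2790), Mul(-50, Add(-108, 26))), -1)) = Mul(6344, Pow(Add(15, Mul(-50, -82)), -1)) = Mul(6344, Pow(Add(15, 4100), -1)) = Mul(6344, Pow(4115, -1)) = Mul(6344, Rational(1, 4115)) = Rational(6344, 4115)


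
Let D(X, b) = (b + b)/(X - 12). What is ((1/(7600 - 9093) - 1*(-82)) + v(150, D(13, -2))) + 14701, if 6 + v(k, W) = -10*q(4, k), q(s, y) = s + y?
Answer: 19762840/1493 ≈ 13237.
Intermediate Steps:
D(X, b) = 2*b/(-12 + X) (D(X, b) = (2*b)/(-12 + X) = 2*b/(-12 + X))
v(k, W) = -46 - 10*k (v(k, W) = -6 - 10*(4 + k) = -6 + (-40 - 10*k) = -46 - 10*k)
((1/(7600 - 9093) - 1*(-82)) + v(150, D(13, -2))) + 14701 = ((1/(7600 - 9093) - 1*(-82)) + (-46 - 10*150)) + 14701 = ((1/(-1493) + 82) + (-46 - 1500)) + 14701 = ((-1/1493 + 82) - 1546) + 14701 = (122425/1493 - 1546) + 14701 = -2185753/1493 + 14701 = 19762840/1493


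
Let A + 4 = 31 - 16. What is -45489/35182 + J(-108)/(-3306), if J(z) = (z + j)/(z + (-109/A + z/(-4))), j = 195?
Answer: -864097499/668458000 ≈ -1.2927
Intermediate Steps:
A = 11 (A = -4 + (31 - 16) = -4 + 15 = 11)
J(z) = (195 + z)/(-109/11 + 3*z/4) (J(z) = (z + 195)/(z + (-109/11 + z/(-4))) = (195 + z)/(z + (-109*1/11 + z*(-¼))) = (195 + z)/(z + (-109/11 - z/4)) = (195 + z)/(-109/11 + 3*z/4))
-45489/35182 + J(-108)/(-3306) = -45489/35182 + (44*(195 - 108)/(-436 + 33*(-108)))/(-3306) = -45489*1/35182 + (44*87/(-436 - 3564))*(-1/3306) = -45489/35182 + (44*87/(-4000))*(-1/3306) = -45489/35182 + (44*(-1/4000)*87)*(-1/3306) = -45489/35182 - 957/1000*(-1/3306) = -45489/35182 + 11/38000 = -864097499/668458000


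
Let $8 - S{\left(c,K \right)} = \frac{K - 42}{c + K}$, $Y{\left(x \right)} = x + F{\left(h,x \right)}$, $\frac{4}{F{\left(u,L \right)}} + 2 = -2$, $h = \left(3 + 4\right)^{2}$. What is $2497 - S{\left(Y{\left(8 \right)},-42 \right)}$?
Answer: $\frac{12457}{5} \approx 2491.4$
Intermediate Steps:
$h = 49$ ($h = 7^{2} = 49$)
$F{\left(u,L \right)} = -1$ ($F{\left(u,L \right)} = \frac{4}{-2 - 2} = \frac{4}{-4} = 4 \left(- \frac{1}{4}\right) = -1$)
$Y{\left(x \right)} = -1 + x$ ($Y{\left(x \right)} = x - 1 = -1 + x$)
$S{\left(c,K \right)} = 8 - \frac{-42 + K}{K + c}$ ($S{\left(c,K \right)} = 8 - \frac{K - 42}{c + K} = 8 - \frac{-42 + K}{K + c}$)
$2497 - S{\left(Y{\left(8 \right)},-42 \right)} = 2497 - \frac{42 + 7 \left(-42\right) + 8 \left(-1 + 8\right)}{-42 + \left(-1 + 8\right)} = 2497 - \frac{42 - 294 + 8 \cdot 7}{-42 + 7} = 2497 - \frac{42 - 294 + 56}{-35} = 2497 - \left(- \frac{1}{35}\right) \left(-196\right) = 2497 - \frac{28}{5} = \frac{12457}{5}$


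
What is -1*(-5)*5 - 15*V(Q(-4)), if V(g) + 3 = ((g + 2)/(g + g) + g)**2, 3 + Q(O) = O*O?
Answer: -1821815/676 ≈ -2695.0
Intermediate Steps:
Q(O) = -3 + O**2 (Q(O) = -3 + O*O = -3 + O**2)
V(g) = -3 + (g + (2 + g)/(2*g))**2 (V(g) = -3 + ((g + 2)/(g + g) + g)**2 = -3 + ((2 + g)/((2*g)) + g)**2 = -3 + ((2 + g)*(1/(2*g)) + g)**2 = -3 + ((2 + g)/(2*g) + g)**2 = -3 + (g + (2 + g)/(2*g))**2)
-1*(-5)*5 - 15*V(Q(-4)) = -1*(-5)*5 - 15*(-3 + (2 + (-3 + (-4)**2) + 2*(-3 + (-4)**2)**2)**2/(4*(-3 + (-4)**2)**2)) = 5*5 - 15*(-3 + (2 + (-3 + 16) + 2*(-3 + 16)**2)**2/(4*(-3 + 16)**2)) = 25 - 15*(-3 + (1/4)*(2 + 13 + 2*13**2)**2/13**2) = 25 - 15*(-3 + (1/4)*(1/169)*(2 + 13 + 2*169)**2) = 25 - 15*(-3 + (1/4)*(1/169)*(2 + 13 + 338)**2) = 25 - 15*(-3 + (1/4)*(1/169)*353**2) = 25 - 15*(-3 + (1/4)*(1/169)*124609) = 25 - 15*(-3 + 124609/676) = 25 - 15*122581/676 = 25 - 1838715/676 = -1821815/676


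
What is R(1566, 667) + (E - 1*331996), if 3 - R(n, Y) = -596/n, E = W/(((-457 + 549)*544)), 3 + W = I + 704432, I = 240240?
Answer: -13009248984781/39187584 ≈ -3.3197e+5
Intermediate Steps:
W = 944669 (W = -3 + (240240 + 704432) = -3 + 944672 = 944669)
E = 944669/50048 (E = 944669/(((-457 + 549)*544)) = 944669/((92*544)) = 944669/50048 ≈ 18.875)
R(n, Y) = 3 + 596/n (R(n, Y) = 3 - (-596)/n = 3 + 596/n)
R(1566, 667) + (E - 1*331996) = (3 + 596/1566) + (944669/50048 - 1*331996) = (3 + 596*(1/1566)) + (944669/50048 - 331996) = (3 + 298/783) - 16614791139/50048 = 2647/783 - 16614791139/50048 = -13009248984781/39187584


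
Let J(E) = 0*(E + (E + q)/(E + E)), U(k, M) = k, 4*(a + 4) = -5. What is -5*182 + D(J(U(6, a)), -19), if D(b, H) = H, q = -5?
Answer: -929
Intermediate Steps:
a = -21/4 (a = -4 + (¼)*(-5) = -4 - 5/4 = -21/4 ≈ -5.2500)
J(E) = 0 (J(E) = 0*(E + (E - 5)/(E + E)) = 0*(E + (-5 + E)/((2*E))) = 0*(E + (-5 + E)*(1/(2*E))) = 0*(E + (-5 + E)/(2*E)) = 0)
-5*182 + D(J(U(6, a)), -19) = -5*182 - 19 = -910 - 19 = -929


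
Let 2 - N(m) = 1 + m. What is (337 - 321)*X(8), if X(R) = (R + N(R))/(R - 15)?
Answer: -16/7 ≈ -2.2857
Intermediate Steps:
N(m) = 1 - m (N(m) = 2 - (1 + m) = 2 + (-1 - m) = 1 - m)
X(R) = 1/(-15 + R) (X(R) = (R + (1 - R))/(R - 15) = 1/(-15 + R))
(337 - 321)*X(8) = (337 - 321)/(-15 + 8) = 16/(-7) = 16*(-1/7) = -16/7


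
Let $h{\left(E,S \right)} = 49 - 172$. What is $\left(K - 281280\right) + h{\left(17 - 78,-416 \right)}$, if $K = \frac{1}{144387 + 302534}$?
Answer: $- \frac{125764910162}{446921} \approx -2.814 \cdot 10^{5}$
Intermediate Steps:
$h{\left(E,S \right)} = -123$ ($h{\left(E,S \right)} = 49 - 172 = -123$)
$K = \frac{1}{446921} \approx 2.2375 \cdot 10^{-6}$
$\left(K - 281280\right) + h{\left(17 - 78,-416 \right)} = \left(\frac{1}{446921} - 281280\right) - 123 = - \frac{125709938879}{446921} - 123 = - \frac{125764910162}{446921}$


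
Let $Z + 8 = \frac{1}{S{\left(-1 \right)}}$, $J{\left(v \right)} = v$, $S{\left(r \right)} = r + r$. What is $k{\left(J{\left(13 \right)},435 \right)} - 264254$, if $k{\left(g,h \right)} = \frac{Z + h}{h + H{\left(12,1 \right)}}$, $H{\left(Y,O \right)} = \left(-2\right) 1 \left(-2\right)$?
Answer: $- \frac{232014159}{878} \approx -2.6425 \cdot 10^{5}$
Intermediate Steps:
$S{\left(r \right)} = 2 r$
$H{\left(Y,O \right)} = 4$ ($H{\left(Y,O \right)} = \left(-2\right) \left(-2\right) = 4$)
$Z = - \frac{17}{2}$ ($Z = -8 + \frac{1}{2 \left(-1\right)} = -8 + \frac{1}{-2} = -8 - \frac{1}{2} = - \frac{17}{2} \approx -8.5$)
$k{\left(g,h \right)} = \frac{- \frac{17}{2} + h}{4 + h}$ ($k{\left(g,h \right)} = \frac{- \frac{17}{2} + h}{h + 4} = \frac{- \frac{17}{2} + h}{4 + h}$)
$k{\left(J{\left(13 \right)},435 \right)} - 264254 = \frac{- \frac{17}{2} + 435}{4 + 435} - 264254 = \frac{1}{439} \cdot \frac{853}{2} - 264254 = \frac{853}{878} - 264254 = - \frac{232014159}{878}$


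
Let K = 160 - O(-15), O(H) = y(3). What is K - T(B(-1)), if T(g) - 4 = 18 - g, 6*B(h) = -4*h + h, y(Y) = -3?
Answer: 283/2 ≈ 141.50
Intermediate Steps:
O(H) = -3
B(h) = -h/2 (B(h) = (-4*h + h)/6 = (-3*h)/6 = -h/2)
T(g) = 22 - g (T(g) = 4 + (18 - g) = 22 - g)
K = 163 (K = 160 - 1*(-3) = 160 + 3 = 163)
K - T(B(-1)) = 163 - (22 - (-1)*(-1)/2) = 163 - (22 - 1*½) = 163 - (22 - ½) = 163 - 1*43/2 = 163 - 43/2 = 283/2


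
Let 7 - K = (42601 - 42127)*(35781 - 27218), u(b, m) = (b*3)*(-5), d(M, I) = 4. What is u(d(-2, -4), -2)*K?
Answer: 243531300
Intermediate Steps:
u(b, m) = -15*b (u(b, m) = (3*b)*(-5) = -15*b)
K = -4058855 (K = 7 - (42601 - 42127)*(35781 - 27218) = 7 - 474*8563 = 7 - 1*4058862 = 7 - 4058862 = -4058855)
u(d(-2, -4), -2)*K = -15*4*(-4058855) = -60*(-4058855) = 243531300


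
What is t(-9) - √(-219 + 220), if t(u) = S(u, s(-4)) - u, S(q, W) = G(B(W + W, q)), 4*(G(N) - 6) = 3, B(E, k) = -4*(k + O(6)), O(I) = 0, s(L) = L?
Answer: 59/4 ≈ 14.750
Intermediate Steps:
B(E, k) = -4*k (B(E, k) = -4*(k + 0) = -4*k)
G(N) = 27/4 (G(N) = 6 + (¼)*3 = 6 + ¾ = 27/4)
S(q, W) = 27/4
t(u) = 27/4 - u
t(-9) - √(-219 + 220) = (27/4 - 1*(-9)) - √(-219 + 220) = (27/4 + 9) - √1 = 63/4 - 1*1 = 63/4 - 1 = 59/4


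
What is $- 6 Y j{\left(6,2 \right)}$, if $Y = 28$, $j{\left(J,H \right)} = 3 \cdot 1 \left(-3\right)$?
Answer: $1512$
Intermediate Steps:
$j{\left(J,H \right)} = -9$ ($j{\left(J,H \right)} = 3 \left(-3\right) = -9$)
$- 6 Y j{\left(6,2 \right)} = \left(-6\right) 28 \left(-9\right) = \left(-168\right) \left(-9\right) = 1512$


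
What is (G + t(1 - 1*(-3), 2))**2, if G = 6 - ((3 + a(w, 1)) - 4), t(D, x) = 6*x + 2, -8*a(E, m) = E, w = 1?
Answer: 28561/64 ≈ 446.27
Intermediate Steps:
a(E, m) = -E/8
t(D, x) = 2 + 6*x
G = 57/8 (G = 6 - ((3 - 1/8*1) - 4) = 6 - ((3 - 1/8) - 4) = 6 - (23/8 - 4) = 6 - 1*(-9/8) = 6 + 9/8 = 57/8 ≈ 7.1250)
(G + t(1 - 1*(-3), 2))**2 = (57/8 + (2 + 6*2))**2 = (57/8 + (2 + 12))**2 = (57/8 + 14)**2 = (169/8)**2 = 28561/64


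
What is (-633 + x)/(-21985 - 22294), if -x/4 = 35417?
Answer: 142301/44279 ≈ 3.2137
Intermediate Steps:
x = -141668 (x = -4*35417 = -141668)
(-633 + x)/(-21985 - 22294) = (-633 - 141668)/(-21985 - 22294) = -142301/(-44279) = -142301*(-1/44279) = 142301/44279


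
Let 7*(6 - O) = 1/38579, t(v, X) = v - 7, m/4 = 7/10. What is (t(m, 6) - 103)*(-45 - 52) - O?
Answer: 14032493991/1350265 ≈ 10392.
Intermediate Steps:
m = 14/5 (m = 4*(7/10) = 14/5 ≈ 2.8000)
t(v, X) = -7 + v
O = 1620317/270053 (O = 6 - ⅐/38579 = 6 - ⅐*1/38579 = 6 - 1/270053 = 1620317/270053 ≈ 6.0000)
(t(m, 6) - 103)*(-45 - 52) - O = ((-7 + 14/5) - 103)*(-45 - 52) - 1*1620317/270053 = (-21/5 - 103)*(-97) - 1620317/270053 = -536/5*(-97) - 1620317/270053 = 51992/5 - 1620317/270053 = 14032493991/1350265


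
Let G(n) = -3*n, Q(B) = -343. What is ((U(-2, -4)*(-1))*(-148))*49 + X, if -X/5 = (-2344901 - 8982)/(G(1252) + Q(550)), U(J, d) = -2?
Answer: -71221311/4099 ≈ -17375.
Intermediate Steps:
X = -11769415/4099 (X = -5*(-2344901 - 8982)/(-3*1252 - 343) = -(-11769415)/(-3756 - 343) = -(-11769415)/(-4099) = -(-11769415)*(-1)/4099 = -5*2353883/4099 = -11769415/4099 ≈ -2871.3)
((U(-2, -4)*(-1))*(-148))*49 + X = (-2*(-1)*(-148))*49 - 11769415/4099 = (2*(-148))*49 - 11769415/4099 = -296*49 - 11769415/4099 = -14504 - 11769415/4099 = -71221311/4099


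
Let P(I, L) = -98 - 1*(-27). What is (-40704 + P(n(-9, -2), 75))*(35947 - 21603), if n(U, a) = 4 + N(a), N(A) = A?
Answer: -584876600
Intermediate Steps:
n(U, a) = 4 + a
P(I, L) = -71 (P(I, L) = -98 + 27 = -71)
(-40704 + P(n(-9, -2), 75))*(35947 - 21603) = (-40704 - 71)*(35947 - 21603) = -40775*14344 = -584876600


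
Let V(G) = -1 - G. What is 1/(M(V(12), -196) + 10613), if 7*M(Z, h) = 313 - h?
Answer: 7/74800 ≈ 9.3583e-5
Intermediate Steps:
M(Z, h) = 313/7 - h/7 (M(Z, h) = (313 - h)/7 = 313/7 - h/7)
1/(M(V(12), -196) + 10613) = 1/((313/7 - 1/7*(-196)) + 10613) = 1/((313/7 + 28) + 10613) = 1/(509/7 + 10613) = 1/(74800/7) = 7/74800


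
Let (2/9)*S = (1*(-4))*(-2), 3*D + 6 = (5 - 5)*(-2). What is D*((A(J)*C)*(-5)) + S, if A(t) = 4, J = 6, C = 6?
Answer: 276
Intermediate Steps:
D = -2 (D = -2 + ((5 - 5)*(-2))/3 = -2 + (0*(-2))/3 = -2 + (1/3)*0 = -2 + 0 = -2)
S = 36 (S = 9*((1*(-4))*(-2))/2 = 9*(-4*(-2))/2 = (9/2)*8 = 36)
D*((A(J)*C)*(-5)) + S = -2*4*6*(-5) + 36 = -48*(-5) + 36 = -2*(-120) + 36 = 240 + 36 = 276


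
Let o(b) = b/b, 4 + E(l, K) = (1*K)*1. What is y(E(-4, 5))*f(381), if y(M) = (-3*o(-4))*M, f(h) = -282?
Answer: 846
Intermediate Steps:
E(l, K) = -4 + K (E(l, K) = -4 + (1*K)*1 = -4 + K*1 = -4 + K)
o(b) = 1
y(M) = -3*M (y(M) = (-3*1)*M = -3*M)
y(E(-4, 5))*f(381) = -3*(-4 + 5)*(-282) = -3*1*(-282) = -3*(-282) = 846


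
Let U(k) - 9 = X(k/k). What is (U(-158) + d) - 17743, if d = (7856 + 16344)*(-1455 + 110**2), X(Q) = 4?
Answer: 257591270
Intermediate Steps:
U(k) = 13 (U(k) = 9 + 4 = 13)
d = 257609000 (d = 24200*(-1455 + 12100) = 24200*10645 = 257609000)
(U(-158) + d) - 17743 = (13 + 257609000) - 17743 = 257609013 - 17743 = 257591270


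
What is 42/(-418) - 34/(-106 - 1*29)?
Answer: 4271/28215 ≈ 0.15137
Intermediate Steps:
42/(-418) - 34/(-106 - 1*29) = 42*(-1/418) - 34/(-106 - 29) = -21/209 - 34/(-135) = -21/209 - 34*(-1/135) = -21/209 + 34/135 = 4271/28215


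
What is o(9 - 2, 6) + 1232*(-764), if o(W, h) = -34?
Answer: -941282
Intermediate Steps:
o(9 - 2, 6) + 1232*(-764) = -34 + 1232*(-764) = -34 - 941248 = -941282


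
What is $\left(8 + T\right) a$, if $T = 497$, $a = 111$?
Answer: $56055$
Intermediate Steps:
$\left(8 + T\right) a = \left(8 + 497\right) 111 = 505 \cdot 111 = 56055$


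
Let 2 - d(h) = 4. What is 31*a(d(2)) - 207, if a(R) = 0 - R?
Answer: -145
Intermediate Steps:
d(h) = -2 (d(h) = 2 - 1*4 = 2 - 4 = -2)
a(R) = -R
31*a(d(2)) - 207 = 31*(-1*(-2)) - 207 = 31*2 - 207 = 62 - 207 = -145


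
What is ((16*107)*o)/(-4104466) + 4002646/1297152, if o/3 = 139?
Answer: 3875670603907/1331029070208 ≈ 2.9118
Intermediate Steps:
o = 417 (o = 3*139 = 417)
((16*107)*o)/(-4104466) + 4002646/1297152 = ((16*107)*417)/(-4104466) + 4002646/1297152 = (1712*417)*(-1/4104466) + 4002646*(1/1297152) = 713904*(-1/4104466) + 2001323/648576 = -356952/2052233 + 2001323/648576 = 3875670603907/1331029070208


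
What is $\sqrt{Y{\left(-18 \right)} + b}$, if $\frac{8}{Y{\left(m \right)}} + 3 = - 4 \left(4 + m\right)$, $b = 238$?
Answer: $\frac{\sqrt{668966}}{53} \approx 15.432$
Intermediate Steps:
$Y{\left(m \right)} = \frac{8}{-19 - 4 m}$ ($Y{\left(m \right)} = \frac{8}{-3 - 4 \left(4 + m\right)} = \frac{8}{-3 - \left(16 + 4 m\right)} = \frac{8}{-19 - 4 m}$)
$\sqrt{Y{\left(-18 \right)} + b} = \sqrt{- \frac{8}{19 + 4 \left(-18\right)} + 238} = \sqrt{- \frac{8}{19 - 72} + 238} = \sqrt{- \frac{8}{-53} + 238} = \sqrt{\left(-8\right) \left(- \frac{1}{53}\right) + 238} = \sqrt{\frac{8}{53} + 238} = \sqrt{\frac{12622}{53}} = \frac{\sqrt{668966}}{53}$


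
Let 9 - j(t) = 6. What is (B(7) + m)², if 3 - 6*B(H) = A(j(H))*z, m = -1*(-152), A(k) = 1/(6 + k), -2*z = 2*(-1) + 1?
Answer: 271227961/11664 ≈ 23253.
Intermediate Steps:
z = ½ (z = -(2*(-1) + 1)/2 = -(-2 + 1)/2 = -½*(-1) = ½ ≈ 0.50000)
j(t) = 3 (j(t) = 9 - 1*6 = 9 - 6 = 3)
m = 152
B(H) = 53/108 (B(H) = ½ - 1/(6*(6 + 3)*2) = ½ - 1/(6*9*2) = ½ - 1/(54*2) = ½ - ⅙*1/18 = ½ - 1/108 = 53/108)
(B(7) + m)² = (53/108 + 152)² = (16469/108)² = 271227961/11664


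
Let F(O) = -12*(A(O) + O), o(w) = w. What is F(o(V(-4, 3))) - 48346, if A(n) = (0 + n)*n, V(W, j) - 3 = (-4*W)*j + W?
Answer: -75418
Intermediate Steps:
V(W, j) = 3 + W - 4*W*j (V(W, j) = 3 + ((-4*W)*j + W) = 3 + (-4*W*j + W) = 3 + (W - 4*W*j) = 3 + W - 4*W*j)
A(n) = n² (A(n) = n*n = n²)
F(O) = -12*O - 12*O² (F(O) = -12*(O² + O) = -12*(O + O²) = -12*O - 12*O²)
F(o(V(-4, 3))) - 48346 = 12*(3 - 4 - 4*(-4)*3)*(-1 - (3 - 4 - 4*(-4)*3)) - 48346 = 12*(3 - 4 + 48)*(-1 - (3 - 4 + 48)) - 48346 = 12*47*(-1 - 1*47) - 48346 = 12*47*(-1 - 47) - 48346 = 12*47*(-48) - 48346 = -27072 - 48346 = -75418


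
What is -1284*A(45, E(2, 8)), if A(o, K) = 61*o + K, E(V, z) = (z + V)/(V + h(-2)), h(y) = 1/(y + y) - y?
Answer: -3528004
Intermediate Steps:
h(y) = 1/(2*y) - y
E(V, z) = (V + z)/(7/4 + V) (E(V, z) = (z + V)/(V + ((1/2)/(-2) - 1*(-2))) = (V + z)/(V + ((1/2)*(-1/2) + 2)) = (V + z)/(V + (-1/4 + 2)) = (V + z)/(V + 7/4) = (V + z)/(7/4 + V))
A(o, K) = K + 61*o
-1284*A(45, E(2, 8)) = -1284*(4*(2 + 8)/(7 + 4*2) + 61*45) = -1284*(4*10/(7 + 8) + 2745) = -1284*(4*10/15 + 2745) = -1284*(4*(1/15)*10 + 2745) = -1284*(8/3 + 2745) = -1284*8243/3 = -3528004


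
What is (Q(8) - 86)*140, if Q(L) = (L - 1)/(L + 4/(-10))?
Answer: -226310/19 ≈ -11911.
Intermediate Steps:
Q(L) = (-1 + L)/(-⅖ + L) (Q(L) = (-1 + L)/(L + 4*(-⅒)) = (-1 + L)/(L - ⅖) = (-1 + L)/(-⅖ + L))
(Q(8) - 86)*140 = (5*(-1 + 8)/(-2 + 5*8) - 86)*140 = (5*7/(-2 + 40) - 86)*140 = (5*7/38 - 86)*140 = (5*(1/38)*7 - 86)*140 = (35/38 - 86)*140 = -3233/38*140 = -226310/19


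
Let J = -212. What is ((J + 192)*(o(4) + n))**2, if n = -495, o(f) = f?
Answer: 96432400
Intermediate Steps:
((J + 192)*(o(4) + n))**2 = ((-212 + 192)*(4 - 495))**2 = (-20*(-491))**2 = 9820**2 = 96432400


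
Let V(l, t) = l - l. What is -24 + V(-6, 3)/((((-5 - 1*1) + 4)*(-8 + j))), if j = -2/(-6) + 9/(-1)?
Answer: -24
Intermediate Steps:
j = -26/3 (j = -2*(-⅙) + 9*(-1) = ⅓ - 9 = -26/3 ≈ -8.6667)
V(l, t) = 0
-24 + V(-6, 3)/((((-5 - 1*1) + 4)*(-8 + j))) = -24 + 0/((((-5 - 1*1) + 4)*(-8 - 26/3))) = -24 + 0/((((-5 - 1) + 4)*(-50/3))) = -24 + 0/(((-6 + 4)*(-50/3))) = -24 + 0/((-2*(-50/3))) = -24 + 0/(100/3) = -24 + 0*(3/100) = -24 + 0 = -24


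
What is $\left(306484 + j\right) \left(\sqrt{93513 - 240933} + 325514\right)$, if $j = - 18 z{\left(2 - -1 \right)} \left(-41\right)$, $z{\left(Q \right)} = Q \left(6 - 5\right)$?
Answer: $100485520772 + 5556564 i \sqrt{455} \approx 1.0049 \cdot 10^{11} + 1.1853 \cdot 10^{8} i$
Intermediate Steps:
$z{\left(Q \right)} = Q$ ($z{\left(Q \right)} = Q 1 = Q$)
$j = 2214$ ($j = - 18 \left(2 - -1\right) \left(-41\right) = - 18 \left(2 + 1\right) \left(-41\right) = \left(-18\right) 3 \left(-41\right) = \left(-54\right) \left(-41\right) = 2214$)
$\left(306484 + j\right) \left(\sqrt{93513 - 240933} + 325514\right) = \left(306484 + 2214\right) \left(\sqrt{93513 - 240933} + 325514\right) = 308698 \left(\sqrt{-147420} + 325514\right) = 308698 \left(18 i \sqrt{455} + 325514\right) = 308698 \left(325514 + 18 i \sqrt{455}\right) = 100485520772 + 5556564 i \sqrt{455}$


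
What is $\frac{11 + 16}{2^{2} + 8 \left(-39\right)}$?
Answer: $- \frac{27}{308} \approx -0.087662$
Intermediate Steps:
$\frac{11 + 16}{2^{2} + 8 \left(-39\right)} = \frac{27}{4 - 312} = \frac{27}{-308} = 27 \left(- \frac{1}{308}\right) = - \frac{27}{308}$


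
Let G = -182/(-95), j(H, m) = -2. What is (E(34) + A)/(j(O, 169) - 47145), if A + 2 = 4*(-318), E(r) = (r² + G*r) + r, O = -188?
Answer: 1792/4478965 ≈ 0.00040009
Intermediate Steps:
G = 182/95 (G = -182*(-1/95) = 182/95 ≈ 1.9158)
E(r) = r² + 277*r/95 (E(r) = (r² + 182*r/95) + r = r² + 277*r/95)
A = -1274 (A = -2 + 4*(-318) = -2 - 1272 = -1274)
(E(34) + A)/(j(O, 169) - 47145) = ((1/95)*34*(277 + 95*34) - 1274)/(-2 - 47145) = ((1/95)*34*(277 + 3230) - 1274)/(-47147) = ((1/95)*34*3507 - 1274)*(-1/47147) = (119238/95 - 1274)*(-1/47147) = -1792/95*(-1/47147) = 1792/4478965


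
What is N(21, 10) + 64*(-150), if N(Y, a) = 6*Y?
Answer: -9474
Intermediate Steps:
N(21, 10) + 64*(-150) = 6*21 + 64*(-150) = 126 - 9600 = -9474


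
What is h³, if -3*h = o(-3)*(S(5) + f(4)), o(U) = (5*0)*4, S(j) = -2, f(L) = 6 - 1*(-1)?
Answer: 0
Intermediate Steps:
f(L) = 7 (f(L) = 6 + 1 = 7)
o(U) = 0 (o(U) = 0*4 = 0)
h = 0 (h = -0*(-2 + 7) = -0*5 = -⅓*0 = 0)
h³ = 0³ = 0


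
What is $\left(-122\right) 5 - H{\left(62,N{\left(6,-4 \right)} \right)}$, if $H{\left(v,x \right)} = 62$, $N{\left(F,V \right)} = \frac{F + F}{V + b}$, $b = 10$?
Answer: $-672$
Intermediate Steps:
$N{\left(F,V \right)} = \frac{2 F}{10 + V}$ ($N{\left(F,V \right)} = \frac{F + F}{V + 10} = \frac{2 F}{10 + V}$)
$\left(-122\right) 5 - H{\left(62,N{\left(6,-4 \right)} \right)} = \left(-122\right) 5 - 62 = -610 - 62 = -672$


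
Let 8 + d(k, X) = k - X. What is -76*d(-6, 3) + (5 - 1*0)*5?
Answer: 1317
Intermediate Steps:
d(k, X) = -8 + k - X (d(k, X) = -8 + (k - X) = -8 + k - X)
-76*d(-6, 3) + (5 - 1*0)*5 = -76*(-8 - 6 - 1*3) + (5 - 1*0)*5 = -76*(-8 - 6 - 3) + (5 + 0)*5 = -76*(-17) + 5*5 = 1292 + 25 = 1317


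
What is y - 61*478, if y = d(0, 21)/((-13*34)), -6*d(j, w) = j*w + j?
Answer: -29158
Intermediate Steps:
d(j, w) = -j/6 - j*w/6 (d(j, w) = -(j*w + j)/6 = -(j + j*w)/6 = -j/6 - j*w/6)
y = 0 (y = (-⅙*0*(1 + 21))/((-13*34)) = -⅙*0*22/(-442) = 0*(-1/442) = 0)
y - 61*478 = 0 - 61*478 = 0 - 29158 = -29158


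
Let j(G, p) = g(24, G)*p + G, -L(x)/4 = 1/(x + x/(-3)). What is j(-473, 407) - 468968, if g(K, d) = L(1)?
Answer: -471883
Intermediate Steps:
L(x) = -6/x (L(x) = -4/(x + x/(-3)) = -4/(x + x*(-⅓)) = -4/(x - x/3) = -4*3/(2*x) = -6/x)
g(K, d) = -6 (g(K, d) = -6/1 = -6*1 = -6)
j(G, p) = G - 6*p (j(G, p) = -6*p + G = G - 6*p)
j(-473, 407) - 468968 = (-473 - 6*407) - 468968 = (-473 - 2442) - 468968 = -2915 - 468968 = -471883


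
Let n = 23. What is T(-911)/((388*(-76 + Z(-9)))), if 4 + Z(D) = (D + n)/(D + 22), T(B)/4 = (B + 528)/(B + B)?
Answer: -4979/181329084 ≈ -2.7458e-5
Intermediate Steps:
T(B) = 2*(528 + B)/B (T(B) = 4*((B + 528)/(B + B)) = 4*((528 + B)/((2*B))) = 4*((528 + B)*(1/(2*B))) = 4*((528 + B)/(2*B)) = 2*(528 + B)/B)
Z(D) = -4 + (23 + D)/(22 + D) (Z(D) = -4 + (D + 23)/(D + 22) = -4 + (23 + D)/(22 + D))
T(-911)/((388*(-76 + Z(-9)))) = (2 + 1056/(-911))/((388*(-76 + (-65 - 3*(-9))/(22 - 9)))) = (2 + 1056*(-1/911))/((388*(-76 + (-65 + 27)/13))) = (2 - 1056/911)/((388*(-76 + (1/13)*(-38)))) = 766/(911*((388*(-76 - 38/13)))) = 766/(911*((388*(-1026/13)))) = 766/(911*(-398088/13)) = (766/911)*(-13/398088) = -4979/181329084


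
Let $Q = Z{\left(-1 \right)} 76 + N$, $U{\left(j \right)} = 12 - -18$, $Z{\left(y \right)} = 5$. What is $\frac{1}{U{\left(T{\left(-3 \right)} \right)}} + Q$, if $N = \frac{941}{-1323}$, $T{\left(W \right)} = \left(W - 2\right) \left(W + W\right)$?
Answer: $\frac{5018431}{13230} \approx 379.32$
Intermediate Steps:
$T{\left(W \right)} = 2 W \left(-2 + W\right)$ ($T{\left(W \right)} = \left(-2 + W\right) 2 W = 2 W \left(-2 + W\right)$)
$N = - \frac{941}{1323}$ ($N = 941 \left(- \frac{1}{1323}\right) = - \frac{941}{1323} \approx -0.71126$)
$U{\left(j \right)} = 30$ ($U{\left(j \right)} = 12 + 18 = 30$)
$Q = \frac{501799}{1323}$ ($Q = 5 \cdot 76 - \frac{941}{1323} = 380 - \frac{941}{1323} = \frac{501799}{1323} \approx 379.29$)
$\frac{1}{U{\left(T{\left(-3 \right)} \right)}} + Q = \frac{1}{30} + \frac{501799}{1323} = \frac{5018431}{13230}$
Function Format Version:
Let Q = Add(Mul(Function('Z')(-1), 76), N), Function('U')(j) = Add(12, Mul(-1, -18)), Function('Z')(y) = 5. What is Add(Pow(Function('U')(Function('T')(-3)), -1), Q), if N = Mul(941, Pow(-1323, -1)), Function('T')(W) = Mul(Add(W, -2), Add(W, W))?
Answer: Rational(5018431, 13230) ≈ 379.32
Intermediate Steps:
Function('T')(W) = Mul(2, W, Add(-2, W)) (Function('T')(W) = Mul(Add(-2, W), Mul(2, W)) = Mul(2, W, Add(-2, W)))
N = Rational(-941, 1323) (N = Mul(941, Rational(-1, 1323)) = Rational(-941, 1323) ≈ -0.71126)
Function('U')(j) = 30 (Function('U')(j) = Add(12, 18) = 30)
Q = Rational(501799, 1323) (Q = Add(Mul(5, 76), Rational(-941, 1323)) = Add(380, Rational(-941, 1323)) = Rational(501799, 1323) ≈ 379.29)
Add(Pow(Function('U')(Function('T')(-3)), -1), Q) = Add(Pow(30, -1), Rational(501799, 1323)) = Add(Rational(1, 30), Rational(501799, 1323)) = Rational(5018431, 13230)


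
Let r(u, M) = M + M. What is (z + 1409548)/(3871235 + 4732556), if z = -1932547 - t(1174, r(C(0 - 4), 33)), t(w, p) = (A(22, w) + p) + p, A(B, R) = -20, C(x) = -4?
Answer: -523111/8603791 ≈ -0.060800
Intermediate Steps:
r(u, M) = 2*M
t(w, p) = -20 + 2*p (t(w, p) = (-20 + p) + p = -20 + 2*p)
z = -1932659 (z = -1932547 - (-20 + 2*(2*33)) = -1932547 - (-20 + 2*66) = -1932547 - (-20 + 132) = -1932547 - 1*112 = -1932547 - 112 = -1932659)
(z + 1409548)/(3871235 + 4732556) = (-1932659 + 1409548)/(3871235 + 4732556) = -523111/8603791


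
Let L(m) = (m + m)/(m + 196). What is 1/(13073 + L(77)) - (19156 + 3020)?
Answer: -11306854905/509869 ≈ -22176.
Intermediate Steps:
L(m) = 2*m/(196 + m) (L(m) = (2*m)/(196 + m) = 2*m/(196 + m))
1/(13073 + L(77)) - (19156 + 3020) = 1/(13073 + 2*77/(196 + 77)) - (19156 + 3020) = 1/(13073 + 2*77/273) - 1*22176 = 1/(13073 + 2*77*(1/273)) - 22176 = 1/(13073 + 22/39) - 22176 = 1/(509869/39) - 22176 = 39/509869 - 22176 = -11306854905/509869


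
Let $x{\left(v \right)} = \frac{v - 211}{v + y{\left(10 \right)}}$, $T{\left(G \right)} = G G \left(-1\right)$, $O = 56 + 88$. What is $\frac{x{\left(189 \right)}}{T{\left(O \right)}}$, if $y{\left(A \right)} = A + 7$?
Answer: $\frac{11}{2135808} \approx 5.1503 \cdot 10^{-6}$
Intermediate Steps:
$O = 144$
$y{\left(A \right)} = 7 + A$
$T{\left(G \right)} = - G^{2}$ ($T{\left(G \right)} = G^{2} \left(-1\right) = - G^{2}$)
$x{\left(v \right)} = \frac{-211 + v}{17 + v}$ ($x{\left(v \right)} = \frac{v - 211}{v + \left(7 + 10\right)} = \frac{-211 + v}{v + 17} = \frac{-211 + v}{17 + v}$)
$\frac{x{\left(189 \right)}}{T{\left(O \right)}} = \frac{\frac{1}{17 + 189} \left(-211 + 189\right)}{\left(-1\right) 144^{2}} = \frac{\frac{1}{206} \left(-22\right)}{\left(-1\right) 20736} = \frac{\frac{1}{206} \left(-22\right)}{-20736} = \left(- \frac{11}{103}\right) \left(- \frac{1}{20736}\right) = \frac{11}{2135808}$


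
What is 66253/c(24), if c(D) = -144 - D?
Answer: -66253/168 ≈ -394.36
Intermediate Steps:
66253/c(24) = 66253/(-144 - 1*24) = 66253/(-144 - 24) = 66253/(-168) = 66253*(-1/168) = -66253/168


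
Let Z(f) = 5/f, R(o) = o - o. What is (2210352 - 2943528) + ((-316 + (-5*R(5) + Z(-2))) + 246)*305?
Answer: -1510577/2 ≈ -7.5529e+5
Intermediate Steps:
R(o) = 0
(2210352 - 2943528) + ((-316 + (-5*R(5) + Z(-2))) + 246)*305 = (2210352 - 2943528) + ((-316 + (-5*0 + 5/(-2))) + 246)*305 = -733176 + ((-316 + (0 + 5*(-½))) + 246)*305 = -733176 + ((-316 + (0 - 5/2)) + 246)*305 = -733176 + ((-316 - 5/2) + 246)*305 = -733176 + (-637/2 + 246)*305 = -733176 - 145/2*305 = -733176 - 44225/2 = -1510577/2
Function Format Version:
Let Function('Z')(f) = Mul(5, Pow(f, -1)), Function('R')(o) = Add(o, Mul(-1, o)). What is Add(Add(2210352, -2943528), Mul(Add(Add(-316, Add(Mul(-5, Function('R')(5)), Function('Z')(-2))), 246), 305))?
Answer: Rational(-1510577, 2) ≈ -7.5529e+5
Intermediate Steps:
Function('R')(o) = 0
Add(Add(2210352, -2943528), Mul(Add(Add(-316, Add(Mul(-5, Function('R')(5)), Function('Z')(-2))), 246), 305)) = Add(Add(2210352, -2943528), Mul(Add(Add(-316, Add(Mul(-5, 0), Mul(5, Pow(-2, -1)))), 246), 305)) = Add(-733176, Mul(Add(Add(-316, Add(0, Mul(5, Rational(-1, 2)))), 246), 305)) = Add(-733176, Mul(Add(Add(-316, Add(0, Rational(-5, 2))), 246), 305)) = Add(-733176, Mul(Add(Add(-316, Rational(-5, 2)), 246), 305)) = Add(-733176, Mul(Add(Rational(-637, 2), 246), 305)) = Add(-733176, Mul(Rational(-145, 2), 305)) = Add(-733176, Rational(-44225, 2)) = Rational(-1510577, 2)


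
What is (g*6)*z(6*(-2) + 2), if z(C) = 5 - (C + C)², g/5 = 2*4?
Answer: -94800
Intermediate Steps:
g = 40 (g = 5*(2*4) = 5*8 = 40)
z(C) = 5 - 4*C² (z(C) = 5 - (2*C)² = 5 - 4*C²)
(g*6)*z(6*(-2) + 2) = (40*6)*(5 - 4*(6*(-2) + 2)²) = 240*(5 - 4*(-12 + 2)²) = 240*(5 - 4*(-10)²) = 240*(5 - 4*100) = 240*(5 - 400) = 240*(-395) = -94800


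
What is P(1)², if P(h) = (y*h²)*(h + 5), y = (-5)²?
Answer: 22500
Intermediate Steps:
y = 25
P(h) = 25*h²*(5 + h) (P(h) = (25*h²)*(h + 5) = (25*h²)*(5 + h) = 25*h²*(5 + h))
P(1)² = (25*1²*(5 + 1))² = (25*1*6)² = 150² = 22500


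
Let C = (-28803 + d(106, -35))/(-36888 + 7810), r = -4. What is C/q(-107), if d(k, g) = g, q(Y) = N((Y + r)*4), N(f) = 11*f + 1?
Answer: -14419/70993937 ≈ -0.00020310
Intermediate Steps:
N(f) = 1 + 11*f
q(Y) = -175 + 44*Y (q(Y) = 1 + 11*((Y - 4)*4) = 1 + 11*((-4 + Y)*4) = 1 + 11*(-16 + 4*Y) = 1 + (-176 + 44*Y) = -175 + 44*Y)
C = 14419/14539 (C = (-28803 - 35)/(-36888 + 7810) = -28838/(-29078) = -28838*(-1/29078) = 14419/14539 ≈ 0.99175)
C/q(-107) = 14419/(14539*(-175 + 44*(-107))) = 14419/(14539*(-175 - 4708)) = (14419/14539)/(-4883) = (14419/14539)*(-1/4883) = -14419/70993937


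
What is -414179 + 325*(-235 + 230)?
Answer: -415804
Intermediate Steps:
-414179 + 325*(-235 + 230) = -414179 + 325*(-5) = -414179 - 1625 = -415804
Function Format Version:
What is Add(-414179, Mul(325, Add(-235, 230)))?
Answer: -415804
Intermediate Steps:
Add(-414179, Mul(325, Add(-235, 230))) = Add(-414179, Mul(325, -5)) = Add(-414179, -1625) = -415804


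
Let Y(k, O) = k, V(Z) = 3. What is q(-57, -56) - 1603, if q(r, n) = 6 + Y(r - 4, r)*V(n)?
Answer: -1780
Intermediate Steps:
q(r, n) = -6 + 3*r (q(r, n) = 6 + (r - 4)*3 = 6 + (-4 + r)*3 = 6 + (-12 + 3*r) = -6 + 3*r)
q(-57, -56) - 1603 = (-6 + 3*(-57)) - 1603 = (-6 - 171) - 1603 = -177 - 1603 = -1780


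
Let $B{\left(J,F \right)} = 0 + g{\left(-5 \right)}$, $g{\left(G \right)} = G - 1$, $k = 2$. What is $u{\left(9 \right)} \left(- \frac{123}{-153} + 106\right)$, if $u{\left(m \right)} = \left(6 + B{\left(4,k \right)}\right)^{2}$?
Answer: $0$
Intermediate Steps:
$g{\left(G \right)} = -1 + G$
$B{\left(J,F \right)} = -6$ ($B{\left(J,F \right)} = 0 - 6 = -6$)
$u{\left(m \right)} = 0$ ($u{\left(m \right)} = \left(6 - 6\right)^{2} = 0^{2} = 0$)
$u{\left(9 \right)} \left(- \frac{123}{-153} + 106\right) = 0 \left(- \frac{123}{-153} + 106\right) = 0 \left(\left(-123\right) \left(- \frac{1}{153}\right) + 106\right) = 0 \left(\frac{41}{51} + 106\right) = 0 \cdot \frac{5447}{51} = 0$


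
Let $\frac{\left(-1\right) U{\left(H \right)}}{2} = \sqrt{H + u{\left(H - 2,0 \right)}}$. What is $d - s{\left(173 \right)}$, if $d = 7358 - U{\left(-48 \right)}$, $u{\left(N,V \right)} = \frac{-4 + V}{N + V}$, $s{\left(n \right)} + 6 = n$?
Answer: $7191 + \frac{2 i \sqrt{1198}}{5} \approx 7191.0 + 13.845 i$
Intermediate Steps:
$s{\left(n \right)} = -6 + n$
$u{\left(N,V \right)} = \frac{-4 + V}{N + V}$
$U{\left(H \right)} = - 2 \sqrt{H - \frac{4}{-2 + H}}$ ($U{\left(H \right)} = - 2 \sqrt{H + \frac{-4 + 0}{\left(H - 2\right) + 0}} = - 2 \sqrt{H + \frac{1}{\left(H - 2\right) + 0} \left(-4\right)} = - 2 \sqrt{H + \frac{1}{\left(-2 + H\right) + 0} \left(-4\right)} = - 2 \sqrt{H + \frac{1}{-2 + H} \left(-4\right)} = - 2 \sqrt{H - \frac{4}{-2 + H}}$)
$d = 7358 + \frac{2 i \sqrt{1198}}{5}$ ($d = 7358 - - 2 \sqrt{\frac{-4 - 48 \left(-2 - 48\right)}{-2 - 48}} = 7358 - - 2 \sqrt{\frac{-4 - -2400}{-50}} = 7358 - - 2 \sqrt{- \frac{-4 + 2400}{50}} = 7358 - - 2 \sqrt{\left(- \frac{1}{50}\right) 2396} = 7358 - - 2 \sqrt{- \frac{1198}{25}} = 7358 - - 2 \frac{i \sqrt{1198}}{5} = 7358 - - \frac{2 i \sqrt{1198}}{5} = 7358 + \frac{2 i \sqrt{1198}}{5} \approx 7358.0 + 13.845 i$)
$d - s{\left(173 \right)} = \left(7358 + \frac{2 i \sqrt{1198}}{5}\right) - \left(-6 + 173\right) = \left(7358 + \frac{2 i \sqrt{1198}}{5}\right) - 167 = 7191 + \frac{2 i \sqrt{1198}}{5}$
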